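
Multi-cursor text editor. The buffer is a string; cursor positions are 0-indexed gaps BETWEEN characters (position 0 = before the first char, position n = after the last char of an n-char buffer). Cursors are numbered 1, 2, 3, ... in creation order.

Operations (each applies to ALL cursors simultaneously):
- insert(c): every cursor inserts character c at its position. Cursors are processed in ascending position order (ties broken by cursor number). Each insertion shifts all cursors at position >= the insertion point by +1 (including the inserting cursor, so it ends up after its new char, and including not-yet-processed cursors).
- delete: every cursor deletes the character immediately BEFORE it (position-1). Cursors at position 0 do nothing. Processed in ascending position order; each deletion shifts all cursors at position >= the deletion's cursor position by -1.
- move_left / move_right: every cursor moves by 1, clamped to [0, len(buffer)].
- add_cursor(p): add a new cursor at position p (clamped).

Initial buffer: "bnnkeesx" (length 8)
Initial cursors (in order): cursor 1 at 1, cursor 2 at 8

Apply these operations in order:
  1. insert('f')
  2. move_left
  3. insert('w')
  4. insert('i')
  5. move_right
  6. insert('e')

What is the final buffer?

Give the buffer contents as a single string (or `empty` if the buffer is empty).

After op 1 (insert('f')): buffer="bfnnkeesxf" (len 10), cursors c1@2 c2@10, authorship .1.......2
After op 2 (move_left): buffer="bfnnkeesxf" (len 10), cursors c1@1 c2@9, authorship .1.......2
After op 3 (insert('w')): buffer="bwfnnkeesxwf" (len 12), cursors c1@2 c2@11, authorship .11.......22
After op 4 (insert('i')): buffer="bwifnnkeesxwif" (len 14), cursors c1@3 c2@13, authorship .111.......222
After op 5 (move_right): buffer="bwifnnkeesxwif" (len 14), cursors c1@4 c2@14, authorship .111.......222
After op 6 (insert('e')): buffer="bwifennkeesxwife" (len 16), cursors c1@5 c2@16, authorship .1111.......2222

Answer: bwifennkeesxwife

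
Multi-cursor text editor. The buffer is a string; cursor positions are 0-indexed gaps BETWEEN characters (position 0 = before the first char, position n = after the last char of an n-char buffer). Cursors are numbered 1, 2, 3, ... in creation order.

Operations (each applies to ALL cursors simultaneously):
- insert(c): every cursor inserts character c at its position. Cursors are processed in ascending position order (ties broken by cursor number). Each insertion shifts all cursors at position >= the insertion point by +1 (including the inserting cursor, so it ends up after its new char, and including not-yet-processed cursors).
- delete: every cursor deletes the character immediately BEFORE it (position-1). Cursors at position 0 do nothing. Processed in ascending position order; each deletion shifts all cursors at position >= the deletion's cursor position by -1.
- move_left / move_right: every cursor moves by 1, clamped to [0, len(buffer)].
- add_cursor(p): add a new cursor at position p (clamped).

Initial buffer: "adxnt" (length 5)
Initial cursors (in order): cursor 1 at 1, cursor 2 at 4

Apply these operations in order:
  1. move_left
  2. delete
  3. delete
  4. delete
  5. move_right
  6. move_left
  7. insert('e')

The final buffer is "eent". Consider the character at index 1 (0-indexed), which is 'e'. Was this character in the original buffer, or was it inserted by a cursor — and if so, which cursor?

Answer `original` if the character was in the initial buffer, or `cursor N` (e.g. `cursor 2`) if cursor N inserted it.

After op 1 (move_left): buffer="adxnt" (len 5), cursors c1@0 c2@3, authorship .....
After op 2 (delete): buffer="adnt" (len 4), cursors c1@0 c2@2, authorship ....
After op 3 (delete): buffer="ant" (len 3), cursors c1@0 c2@1, authorship ...
After op 4 (delete): buffer="nt" (len 2), cursors c1@0 c2@0, authorship ..
After op 5 (move_right): buffer="nt" (len 2), cursors c1@1 c2@1, authorship ..
After op 6 (move_left): buffer="nt" (len 2), cursors c1@0 c2@0, authorship ..
After op 7 (insert('e')): buffer="eent" (len 4), cursors c1@2 c2@2, authorship 12..
Authorship (.=original, N=cursor N): 1 2 . .
Index 1: author = 2

Answer: cursor 2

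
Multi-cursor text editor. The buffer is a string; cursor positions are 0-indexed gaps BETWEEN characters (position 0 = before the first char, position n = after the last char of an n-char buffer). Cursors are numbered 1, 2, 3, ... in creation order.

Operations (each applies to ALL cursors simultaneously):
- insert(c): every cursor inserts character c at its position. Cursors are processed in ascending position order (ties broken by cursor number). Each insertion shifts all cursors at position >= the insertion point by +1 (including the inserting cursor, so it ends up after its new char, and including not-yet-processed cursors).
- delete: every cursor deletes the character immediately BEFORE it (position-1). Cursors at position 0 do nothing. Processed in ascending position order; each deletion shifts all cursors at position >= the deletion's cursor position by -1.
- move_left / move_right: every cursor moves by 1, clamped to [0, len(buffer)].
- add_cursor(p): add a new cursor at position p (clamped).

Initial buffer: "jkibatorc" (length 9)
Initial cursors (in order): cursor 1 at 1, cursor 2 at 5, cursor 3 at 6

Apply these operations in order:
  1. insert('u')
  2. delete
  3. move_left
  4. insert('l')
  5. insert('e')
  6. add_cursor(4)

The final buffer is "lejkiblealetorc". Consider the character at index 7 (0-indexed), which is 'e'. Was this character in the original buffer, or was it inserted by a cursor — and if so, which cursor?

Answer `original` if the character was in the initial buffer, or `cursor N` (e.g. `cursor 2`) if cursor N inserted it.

After op 1 (insert('u')): buffer="jukibautuorc" (len 12), cursors c1@2 c2@7 c3@9, authorship .1....2.3...
After op 2 (delete): buffer="jkibatorc" (len 9), cursors c1@1 c2@5 c3@6, authorship .........
After op 3 (move_left): buffer="jkibatorc" (len 9), cursors c1@0 c2@4 c3@5, authorship .........
After op 4 (insert('l')): buffer="ljkiblaltorc" (len 12), cursors c1@1 c2@6 c3@8, authorship 1....2.3....
After op 5 (insert('e')): buffer="lejkiblealetorc" (len 15), cursors c1@2 c2@8 c3@11, authorship 11....22.33....
After op 6 (add_cursor(4)): buffer="lejkiblealetorc" (len 15), cursors c1@2 c4@4 c2@8 c3@11, authorship 11....22.33....
Authorship (.=original, N=cursor N): 1 1 . . . . 2 2 . 3 3 . . . .
Index 7: author = 2

Answer: cursor 2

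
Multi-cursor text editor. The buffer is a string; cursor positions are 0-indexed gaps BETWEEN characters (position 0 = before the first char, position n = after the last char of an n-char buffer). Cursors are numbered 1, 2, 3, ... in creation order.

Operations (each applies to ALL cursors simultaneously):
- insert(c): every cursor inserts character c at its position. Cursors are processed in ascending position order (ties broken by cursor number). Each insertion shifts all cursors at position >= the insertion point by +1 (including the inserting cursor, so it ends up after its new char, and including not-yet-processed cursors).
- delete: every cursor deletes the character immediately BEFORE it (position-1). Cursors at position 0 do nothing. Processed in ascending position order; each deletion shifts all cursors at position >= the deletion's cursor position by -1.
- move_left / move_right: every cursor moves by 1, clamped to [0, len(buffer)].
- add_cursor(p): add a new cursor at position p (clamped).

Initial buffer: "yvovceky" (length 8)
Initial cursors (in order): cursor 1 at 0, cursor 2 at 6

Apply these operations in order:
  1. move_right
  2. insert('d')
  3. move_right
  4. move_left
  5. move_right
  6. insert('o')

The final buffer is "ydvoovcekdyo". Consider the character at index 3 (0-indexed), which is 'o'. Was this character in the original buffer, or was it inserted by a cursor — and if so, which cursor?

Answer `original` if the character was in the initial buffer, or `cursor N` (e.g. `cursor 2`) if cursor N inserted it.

Answer: cursor 1

Derivation:
After op 1 (move_right): buffer="yvovceky" (len 8), cursors c1@1 c2@7, authorship ........
After op 2 (insert('d')): buffer="ydvovcekdy" (len 10), cursors c1@2 c2@9, authorship .1......2.
After op 3 (move_right): buffer="ydvovcekdy" (len 10), cursors c1@3 c2@10, authorship .1......2.
After op 4 (move_left): buffer="ydvovcekdy" (len 10), cursors c1@2 c2@9, authorship .1......2.
After op 5 (move_right): buffer="ydvovcekdy" (len 10), cursors c1@3 c2@10, authorship .1......2.
After op 6 (insert('o')): buffer="ydvoovcekdyo" (len 12), cursors c1@4 c2@12, authorship .1.1.....2.2
Authorship (.=original, N=cursor N): . 1 . 1 . . . . . 2 . 2
Index 3: author = 1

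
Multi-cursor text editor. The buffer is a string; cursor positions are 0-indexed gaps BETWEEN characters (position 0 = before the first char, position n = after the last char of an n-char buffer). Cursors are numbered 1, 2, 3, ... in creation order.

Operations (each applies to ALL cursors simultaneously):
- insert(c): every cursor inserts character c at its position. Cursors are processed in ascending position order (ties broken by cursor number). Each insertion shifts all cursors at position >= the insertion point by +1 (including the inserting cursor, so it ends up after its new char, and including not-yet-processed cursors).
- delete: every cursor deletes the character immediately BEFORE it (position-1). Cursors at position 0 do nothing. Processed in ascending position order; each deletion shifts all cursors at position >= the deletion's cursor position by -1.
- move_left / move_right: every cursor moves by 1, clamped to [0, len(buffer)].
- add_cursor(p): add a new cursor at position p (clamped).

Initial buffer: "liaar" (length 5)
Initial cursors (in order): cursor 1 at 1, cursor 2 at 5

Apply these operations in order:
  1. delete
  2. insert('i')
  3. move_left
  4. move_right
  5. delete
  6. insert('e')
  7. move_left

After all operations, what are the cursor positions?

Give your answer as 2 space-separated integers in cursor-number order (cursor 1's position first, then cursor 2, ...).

After op 1 (delete): buffer="iaa" (len 3), cursors c1@0 c2@3, authorship ...
After op 2 (insert('i')): buffer="iiaai" (len 5), cursors c1@1 c2@5, authorship 1...2
After op 3 (move_left): buffer="iiaai" (len 5), cursors c1@0 c2@4, authorship 1...2
After op 4 (move_right): buffer="iiaai" (len 5), cursors c1@1 c2@5, authorship 1...2
After op 5 (delete): buffer="iaa" (len 3), cursors c1@0 c2@3, authorship ...
After op 6 (insert('e')): buffer="eiaae" (len 5), cursors c1@1 c2@5, authorship 1...2
After op 7 (move_left): buffer="eiaae" (len 5), cursors c1@0 c2@4, authorship 1...2

Answer: 0 4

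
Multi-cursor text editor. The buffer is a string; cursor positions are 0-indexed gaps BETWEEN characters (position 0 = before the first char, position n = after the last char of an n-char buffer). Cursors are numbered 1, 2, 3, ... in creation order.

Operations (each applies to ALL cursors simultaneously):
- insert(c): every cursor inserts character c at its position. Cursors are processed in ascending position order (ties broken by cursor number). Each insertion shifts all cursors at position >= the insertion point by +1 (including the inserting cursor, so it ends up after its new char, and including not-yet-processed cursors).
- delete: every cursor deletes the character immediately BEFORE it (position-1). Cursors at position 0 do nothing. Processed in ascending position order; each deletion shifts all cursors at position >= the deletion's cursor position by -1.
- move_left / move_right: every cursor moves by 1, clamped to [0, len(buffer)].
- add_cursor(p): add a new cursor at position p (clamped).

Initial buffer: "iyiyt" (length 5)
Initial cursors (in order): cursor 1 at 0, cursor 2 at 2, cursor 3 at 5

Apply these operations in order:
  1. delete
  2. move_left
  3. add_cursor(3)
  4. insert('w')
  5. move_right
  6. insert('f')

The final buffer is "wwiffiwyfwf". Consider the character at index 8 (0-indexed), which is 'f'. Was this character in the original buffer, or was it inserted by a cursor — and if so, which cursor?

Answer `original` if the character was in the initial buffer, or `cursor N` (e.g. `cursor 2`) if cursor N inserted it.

After op 1 (delete): buffer="iiy" (len 3), cursors c1@0 c2@1 c3@3, authorship ...
After op 2 (move_left): buffer="iiy" (len 3), cursors c1@0 c2@0 c3@2, authorship ...
After op 3 (add_cursor(3)): buffer="iiy" (len 3), cursors c1@0 c2@0 c3@2 c4@3, authorship ...
After op 4 (insert('w')): buffer="wwiiwyw" (len 7), cursors c1@2 c2@2 c3@5 c4@7, authorship 12..3.4
After op 5 (move_right): buffer="wwiiwyw" (len 7), cursors c1@3 c2@3 c3@6 c4@7, authorship 12..3.4
After op 6 (insert('f')): buffer="wwiffiwyfwf" (len 11), cursors c1@5 c2@5 c3@9 c4@11, authorship 12.12.3.344
Authorship (.=original, N=cursor N): 1 2 . 1 2 . 3 . 3 4 4
Index 8: author = 3

Answer: cursor 3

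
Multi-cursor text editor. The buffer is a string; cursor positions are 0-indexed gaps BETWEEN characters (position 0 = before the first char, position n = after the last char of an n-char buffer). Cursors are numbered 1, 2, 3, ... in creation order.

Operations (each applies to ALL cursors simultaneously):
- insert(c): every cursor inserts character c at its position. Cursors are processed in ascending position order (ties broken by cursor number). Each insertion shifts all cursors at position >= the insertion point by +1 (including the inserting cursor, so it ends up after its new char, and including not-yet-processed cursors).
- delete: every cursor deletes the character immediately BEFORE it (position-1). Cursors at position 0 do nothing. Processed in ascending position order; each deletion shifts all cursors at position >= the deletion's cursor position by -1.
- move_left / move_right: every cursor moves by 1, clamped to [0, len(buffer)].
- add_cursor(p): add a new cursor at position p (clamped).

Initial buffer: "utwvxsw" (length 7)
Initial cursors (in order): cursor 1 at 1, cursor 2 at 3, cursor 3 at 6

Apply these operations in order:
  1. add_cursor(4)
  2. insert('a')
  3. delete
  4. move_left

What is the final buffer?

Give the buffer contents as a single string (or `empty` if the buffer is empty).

After op 1 (add_cursor(4)): buffer="utwvxsw" (len 7), cursors c1@1 c2@3 c4@4 c3@6, authorship .......
After op 2 (insert('a')): buffer="uatwavaxsaw" (len 11), cursors c1@2 c2@5 c4@7 c3@10, authorship .1..2.4..3.
After op 3 (delete): buffer="utwvxsw" (len 7), cursors c1@1 c2@3 c4@4 c3@6, authorship .......
After op 4 (move_left): buffer="utwvxsw" (len 7), cursors c1@0 c2@2 c4@3 c3@5, authorship .......

Answer: utwvxsw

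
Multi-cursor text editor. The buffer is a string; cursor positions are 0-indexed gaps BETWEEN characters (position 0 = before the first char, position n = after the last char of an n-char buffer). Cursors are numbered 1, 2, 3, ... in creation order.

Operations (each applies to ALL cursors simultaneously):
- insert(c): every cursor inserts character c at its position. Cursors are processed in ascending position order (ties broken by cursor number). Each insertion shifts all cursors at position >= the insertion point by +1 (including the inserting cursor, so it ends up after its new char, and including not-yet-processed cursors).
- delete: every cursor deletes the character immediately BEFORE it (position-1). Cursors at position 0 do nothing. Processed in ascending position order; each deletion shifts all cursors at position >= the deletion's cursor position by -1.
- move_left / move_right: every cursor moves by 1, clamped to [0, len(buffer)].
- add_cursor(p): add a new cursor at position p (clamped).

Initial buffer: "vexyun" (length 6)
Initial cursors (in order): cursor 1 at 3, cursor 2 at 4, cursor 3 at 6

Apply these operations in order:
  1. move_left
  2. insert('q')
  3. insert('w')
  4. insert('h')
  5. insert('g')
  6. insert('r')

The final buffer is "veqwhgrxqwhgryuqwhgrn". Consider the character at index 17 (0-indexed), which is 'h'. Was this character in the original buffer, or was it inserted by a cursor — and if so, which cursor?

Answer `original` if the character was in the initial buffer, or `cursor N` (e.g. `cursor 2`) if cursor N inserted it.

After op 1 (move_left): buffer="vexyun" (len 6), cursors c1@2 c2@3 c3@5, authorship ......
After op 2 (insert('q')): buffer="veqxqyuqn" (len 9), cursors c1@3 c2@5 c3@8, authorship ..1.2..3.
After op 3 (insert('w')): buffer="veqwxqwyuqwn" (len 12), cursors c1@4 c2@7 c3@11, authorship ..11.22..33.
After op 4 (insert('h')): buffer="veqwhxqwhyuqwhn" (len 15), cursors c1@5 c2@9 c3@14, authorship ..111.222..333.
After op 5 (insert('g')): buffer="veqwhgxqwhgyuqwhgn" (len 18), cursors c1@6 c2@11 c3@17, authorship ..1111.2222..3333.
After op 6 (insert('r')): buffer="veqwhgrxqwhgryuqwhgrn" (len 21), cursors c1@7 c2@13 c3@20, authorship ..11111.22222..33333.
Authorship (.=original, N=cursor N): . . 1 1 1 1 1 . 2 2 2 2 2 . . 3 3 3 3 3 .
Index 17: author = 3

Answer: cursor 3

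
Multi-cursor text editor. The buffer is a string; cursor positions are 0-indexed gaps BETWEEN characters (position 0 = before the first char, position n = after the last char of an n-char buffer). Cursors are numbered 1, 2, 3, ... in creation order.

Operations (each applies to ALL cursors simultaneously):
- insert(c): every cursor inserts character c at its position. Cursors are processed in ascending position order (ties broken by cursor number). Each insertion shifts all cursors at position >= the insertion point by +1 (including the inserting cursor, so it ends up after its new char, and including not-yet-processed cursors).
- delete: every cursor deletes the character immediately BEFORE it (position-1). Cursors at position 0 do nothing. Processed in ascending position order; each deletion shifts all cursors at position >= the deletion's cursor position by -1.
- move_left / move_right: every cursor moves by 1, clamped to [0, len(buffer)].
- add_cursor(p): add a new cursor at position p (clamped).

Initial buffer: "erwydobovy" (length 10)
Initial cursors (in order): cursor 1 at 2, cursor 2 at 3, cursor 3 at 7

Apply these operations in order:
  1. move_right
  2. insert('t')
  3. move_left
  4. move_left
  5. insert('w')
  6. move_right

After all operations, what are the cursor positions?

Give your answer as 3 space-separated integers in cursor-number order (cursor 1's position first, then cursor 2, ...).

After op 1 (move_right): buffer="erwydobovy" (len 10), cursors c1@3 c2@4 c3@8, authorship ..........
After op 2 (insert('t')): buffer="erwtytdobotvy" (len 13), cursors c1@4 c2@6 c3@11, authorship ...1.2....3..
After op 3 (move_left): buffer="erwtytdobotvy" (len 13), cursors c1@3 c2@5 c3@10, authorship ...1.2....3..
After op 4 (move_left): buffer="erwtytdobotvy" (len 13), cursors c1@2 c2@4 c3@9, authorship ...1.2....3..
After op 5 (insert('w')): buffer="erwwtwytdobwotvy" (len 16), cursors c1@3 c2@6 c3@12, authorship ..1.12.2...3.3..
After op 6 (move_right): buffer="erwwtwytdobwotvy" (len 16), cursors c1@4 c2@7 c3@13, authorship ..1.12.2...3.3..

Answer: 4 7 13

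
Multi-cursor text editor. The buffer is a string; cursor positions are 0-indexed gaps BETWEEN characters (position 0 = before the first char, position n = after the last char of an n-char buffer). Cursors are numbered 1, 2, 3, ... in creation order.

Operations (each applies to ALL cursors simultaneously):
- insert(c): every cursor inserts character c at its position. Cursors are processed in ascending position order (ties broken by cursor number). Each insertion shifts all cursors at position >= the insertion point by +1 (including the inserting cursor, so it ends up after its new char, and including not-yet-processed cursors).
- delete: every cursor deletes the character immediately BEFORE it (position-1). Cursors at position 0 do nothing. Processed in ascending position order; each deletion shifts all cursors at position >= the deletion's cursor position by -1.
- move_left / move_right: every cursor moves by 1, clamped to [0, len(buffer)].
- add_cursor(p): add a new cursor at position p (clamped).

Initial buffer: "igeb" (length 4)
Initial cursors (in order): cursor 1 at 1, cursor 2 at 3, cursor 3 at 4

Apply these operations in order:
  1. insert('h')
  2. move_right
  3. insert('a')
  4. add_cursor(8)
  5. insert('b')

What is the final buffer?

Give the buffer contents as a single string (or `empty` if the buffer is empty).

After op 1 (insert('h')): buffer="ihgehbh" (len 7), cursors c1@2 c2@5 c3@7, authorship .1..2.3
After op 2 (move_right): buffer="ihgehbh" (len 7), cursors c1@3 c2@6 c3@7, authorship .1..2.3
After op 3 (insert('a')): buffer="ihgaehbaha" (len 10), cursors c1@4 c2@8 c3@10, authorship .1.1.2.233
After op 4 (add_cursor(8)): buffer="ihgaehbaha" (len 10), cursors c1@4 c2@8 c4@8 c3@10, authorship .1.1.2.233
After op 5 (insert('b')): buffer="ihgabehbabbhab" (len 14), cursors c1@5 c2@11 c4@11 c3@14, authorship .1.11.2.224333

Answer: ihgabehbabbhab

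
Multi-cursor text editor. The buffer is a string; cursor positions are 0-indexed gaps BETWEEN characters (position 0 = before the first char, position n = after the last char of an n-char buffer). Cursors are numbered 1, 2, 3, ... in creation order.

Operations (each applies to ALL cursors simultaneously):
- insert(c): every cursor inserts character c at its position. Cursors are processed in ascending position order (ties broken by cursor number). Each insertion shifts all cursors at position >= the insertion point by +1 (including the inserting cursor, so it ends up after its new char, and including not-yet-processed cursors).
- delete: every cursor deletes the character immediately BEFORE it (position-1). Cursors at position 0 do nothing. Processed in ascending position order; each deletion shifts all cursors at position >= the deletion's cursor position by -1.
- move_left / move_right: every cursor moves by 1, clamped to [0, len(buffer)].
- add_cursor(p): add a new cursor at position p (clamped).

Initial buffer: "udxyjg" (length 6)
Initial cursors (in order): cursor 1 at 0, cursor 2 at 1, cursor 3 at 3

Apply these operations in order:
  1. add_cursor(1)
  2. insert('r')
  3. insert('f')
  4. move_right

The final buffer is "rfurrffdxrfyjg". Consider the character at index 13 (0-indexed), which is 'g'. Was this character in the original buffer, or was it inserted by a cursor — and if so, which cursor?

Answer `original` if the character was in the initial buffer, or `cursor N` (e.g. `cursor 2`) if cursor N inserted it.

Answer: original

Derivation:
After op 1 (add_cursor(1)): buffer="udxyjg" (len 6), cursors c1@0 c2@1 c4@1 c3@3, authorship ......
After op 2 (insert('r')): buffer="rurrdxryjg" (len 10), cursors c1@1 c2@4 c4@4 c3@7, authorship 1.24..3...
After op 3 (insert('f')): buffer="rfurrffdxrfyjg" (len 14), cursors c1@2 c2@7 c4@7 c3@11, authorship 11.2424..33...
After op 4 (move_right): buffer="rfurrffdxrfyjg" (len 14), cursors c1@3 c2@8 c4@8 c3@12, authorship 11.2424..33...
Authorship (.=original, N=cursor N): 1 1 . 2 4 2 4 . . 3 3 . . .
Index 13: author = original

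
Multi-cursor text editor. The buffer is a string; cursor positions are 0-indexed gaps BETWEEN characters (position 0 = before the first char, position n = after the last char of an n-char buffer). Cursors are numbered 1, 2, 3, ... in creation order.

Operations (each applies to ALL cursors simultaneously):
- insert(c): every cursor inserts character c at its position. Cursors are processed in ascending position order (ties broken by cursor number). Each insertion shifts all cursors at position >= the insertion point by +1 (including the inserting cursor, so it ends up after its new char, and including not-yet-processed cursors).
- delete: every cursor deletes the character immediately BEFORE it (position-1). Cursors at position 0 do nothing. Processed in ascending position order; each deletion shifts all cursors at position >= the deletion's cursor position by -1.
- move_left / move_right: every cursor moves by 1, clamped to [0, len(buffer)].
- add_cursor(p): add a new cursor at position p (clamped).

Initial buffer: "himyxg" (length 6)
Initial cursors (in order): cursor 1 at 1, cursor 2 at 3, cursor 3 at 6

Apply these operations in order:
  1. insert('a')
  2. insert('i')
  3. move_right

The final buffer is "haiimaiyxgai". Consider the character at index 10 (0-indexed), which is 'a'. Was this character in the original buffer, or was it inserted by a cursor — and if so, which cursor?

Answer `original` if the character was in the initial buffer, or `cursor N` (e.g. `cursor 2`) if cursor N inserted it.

After op 1 (insert('a')): buffer="haimayxga" (len 9), cursors c1@2 c2@5 c3@9, authorship .1..2...3
After op 2 (insert('i')): buffer="haiimaiyxgai" (len 12), cursors c1@3 c2@7 c3@12, authorship .11..22...33
After op 3 (move_right): buffer="haiimaiyxgai" (len 12), cursors c1@4 c2@8 c3@12, authorship .11..22...33
Authorship (.=original, N=cursor N): . 1 1 . . 2 2 . . . 3 3
Index 10: author = 3

Answer: cursor 3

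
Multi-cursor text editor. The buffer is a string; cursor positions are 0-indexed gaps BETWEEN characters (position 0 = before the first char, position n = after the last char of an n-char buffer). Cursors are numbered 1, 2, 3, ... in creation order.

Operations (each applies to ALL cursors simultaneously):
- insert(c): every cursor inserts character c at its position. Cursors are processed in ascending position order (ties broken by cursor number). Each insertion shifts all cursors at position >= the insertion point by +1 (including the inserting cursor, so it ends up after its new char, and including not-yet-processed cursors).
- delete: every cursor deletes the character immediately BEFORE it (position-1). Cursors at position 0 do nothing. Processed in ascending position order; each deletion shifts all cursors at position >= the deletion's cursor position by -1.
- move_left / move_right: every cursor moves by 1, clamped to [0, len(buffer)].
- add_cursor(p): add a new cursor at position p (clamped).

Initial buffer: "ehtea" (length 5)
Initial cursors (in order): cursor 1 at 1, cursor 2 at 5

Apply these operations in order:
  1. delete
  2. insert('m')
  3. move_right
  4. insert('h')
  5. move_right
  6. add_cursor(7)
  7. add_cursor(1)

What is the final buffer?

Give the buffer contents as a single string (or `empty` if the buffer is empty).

Answer: mhhtemh

Derivation:
After op 1 (delete): buffer="hte" (len 3), cursors c1@0 c2@3, authorship ...
After op 2 (insert('m')): buffer="mhtem" (len 5), cursors c1@1 c2@5, authorship 1...2
After op 3 (move_right): buffer="mhtem" (len 5), cursors c1@2 c2@5, authorship 1...2
After op 4 (insert('h')): buffer="mhhtemh" (len 7), cursors c1@3 c2@7, authorship 1.1..22
After op 5 (move_right): buffer="mhhtemh" (len 7), cursors c1@4 c2@7, authorship 1.1..22
After op 6 (add_cursor(7)): buffer="mhhtemh" (len 7), cursors c1@4 c2@7 c3@7, authorship 1.1..22
After op 7 (add_cursor(1)): buffer="mhhtemh" (len 7), cursors c4@1 c1@4 c2@7 c3@7, authorship 1.1..22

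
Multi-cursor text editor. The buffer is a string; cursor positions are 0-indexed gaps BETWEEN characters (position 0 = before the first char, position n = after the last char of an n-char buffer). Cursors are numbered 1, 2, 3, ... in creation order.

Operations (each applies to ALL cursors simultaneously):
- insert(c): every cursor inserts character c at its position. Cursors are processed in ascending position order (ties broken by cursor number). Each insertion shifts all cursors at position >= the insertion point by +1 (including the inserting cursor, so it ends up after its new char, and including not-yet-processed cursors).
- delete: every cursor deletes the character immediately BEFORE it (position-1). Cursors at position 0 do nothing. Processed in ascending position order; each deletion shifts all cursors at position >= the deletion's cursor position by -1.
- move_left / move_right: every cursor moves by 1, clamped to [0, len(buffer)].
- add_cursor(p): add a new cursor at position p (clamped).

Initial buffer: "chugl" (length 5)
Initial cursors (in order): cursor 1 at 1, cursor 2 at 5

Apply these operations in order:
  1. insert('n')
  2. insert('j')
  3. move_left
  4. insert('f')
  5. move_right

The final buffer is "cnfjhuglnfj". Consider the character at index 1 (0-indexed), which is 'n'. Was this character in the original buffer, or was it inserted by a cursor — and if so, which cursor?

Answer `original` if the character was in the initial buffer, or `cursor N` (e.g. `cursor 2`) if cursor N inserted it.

Answer: cursor 1

Derivation:
After op 1 (insert('n')): buffer="cnhugln" (len 7), cursors c1@2 c2@7, authorship .1....2
After op 2 (insert('j')): buffer="cnjhuglnj" (len 9), cursors c1@3 c2@9, authorship .11....22
After op 3 (move_left): buffer="cnjhuglnj" (len 9), cursors c1@2 c2@8, authorship .11....22
After op 4 (insert('f')): buffer="cnfjhuglnfj" (len 11), cursors c1@3 c2@10, authorship .111....222
After op 5 (move_right): buffer="cnfjhuglnfj" (len 11), cursors c1@4 c2@11, authorship .111....222
Authorship (.=original, N=cursor N): . 1 1 1 . . . . 2 2 2
Index 1: author = 1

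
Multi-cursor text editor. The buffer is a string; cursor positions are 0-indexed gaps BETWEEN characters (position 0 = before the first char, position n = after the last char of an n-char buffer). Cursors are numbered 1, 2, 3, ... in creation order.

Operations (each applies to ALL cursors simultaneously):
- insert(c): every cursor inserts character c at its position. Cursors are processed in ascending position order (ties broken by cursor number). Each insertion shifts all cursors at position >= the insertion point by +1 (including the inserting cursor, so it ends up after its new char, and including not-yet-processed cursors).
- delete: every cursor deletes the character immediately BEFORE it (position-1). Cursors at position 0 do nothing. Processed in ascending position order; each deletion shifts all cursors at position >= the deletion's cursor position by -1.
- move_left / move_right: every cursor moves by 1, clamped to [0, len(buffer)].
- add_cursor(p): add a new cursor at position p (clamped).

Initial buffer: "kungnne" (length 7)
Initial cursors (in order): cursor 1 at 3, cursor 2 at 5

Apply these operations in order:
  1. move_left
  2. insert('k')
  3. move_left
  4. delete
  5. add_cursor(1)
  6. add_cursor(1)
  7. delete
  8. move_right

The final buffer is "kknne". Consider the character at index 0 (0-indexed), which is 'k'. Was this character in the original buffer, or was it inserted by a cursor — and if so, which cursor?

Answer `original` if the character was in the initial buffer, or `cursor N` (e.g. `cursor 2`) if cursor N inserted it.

After op 1 (move_left): buffer="kungnne" (len 7), cursors c1@2 c2@4, authorship .......
After op 2 (insert('k')): buffer="kukngknne" (len 9), cursors c1@3 c2@6, authorship ..1..2...
After op 3 (move_left): buffer="kukngknne" (len 9), cursors c1@2 c2@5, authorship ..1..2...
After op 4 (delete): buffer="kknknne" (len 7), cursors c1@1 c2@3, authorship .1.2...
After op 5 (add_cursor(1)): buffer="kknknne" (len 7), cursors c1@1 c3@1 c2@3, authorship .1.2...
After op 6 (add_cursor(1)): buffer="kknknne" (len 7), cursors c1@1 c3@1 c4@1 c2@3, authorship .1.2...
After op 7 (delete): buffer="kknne" (len 5), cursors c1@0 c3@0 c4@0 c2@1, authorship 12...
After op 8 (move_right): buffer="kknne" (len 5), cursors c1@1 c3@1 c4@1 c2@2, authorship 12...
Authorship (.=original, N=cursor N): 1 2 . . .
Index 0: author = 1

Answer: cursor 1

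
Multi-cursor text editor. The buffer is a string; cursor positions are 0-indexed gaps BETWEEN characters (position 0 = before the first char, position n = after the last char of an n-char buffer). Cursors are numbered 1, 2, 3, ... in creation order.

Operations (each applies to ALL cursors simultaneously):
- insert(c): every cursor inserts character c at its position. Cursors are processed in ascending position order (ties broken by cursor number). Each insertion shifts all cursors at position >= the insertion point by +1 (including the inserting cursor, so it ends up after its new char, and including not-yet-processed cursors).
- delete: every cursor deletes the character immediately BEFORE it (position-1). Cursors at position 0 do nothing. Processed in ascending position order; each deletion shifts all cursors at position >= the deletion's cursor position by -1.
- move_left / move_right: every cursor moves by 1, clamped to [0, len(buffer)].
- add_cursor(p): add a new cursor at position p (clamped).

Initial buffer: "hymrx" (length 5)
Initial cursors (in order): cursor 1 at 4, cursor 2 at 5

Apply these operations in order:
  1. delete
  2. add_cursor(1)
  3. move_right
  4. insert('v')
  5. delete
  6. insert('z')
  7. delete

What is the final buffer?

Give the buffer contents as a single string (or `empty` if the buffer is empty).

Answer: hym

Derivation:
After op 1 (delete): buffer="hym" (len 3), cursors c1@3 c2@3, authorship ...
After op 2 (add_cursor(1)): buffer="hym" (len 3), cursors c3@1 c1@3 c2@3, authorship ...
After op 3 (move_right): buffer="hym" (len 3), cursors c3@2 c1@3 c2@3, authorship ...
After op 4 (insert('v')): buffer="hyvmvv" (len 6), cursors c3@3 c1@6 c2@6, authorship ..3.12
After op 5 (delete): buffer="hym" (len 3), cursors c3@2 c1@3 c2@3, authorship ...
After op 6 (insert('z')): buffer="hyzmzz" (len 6), cursors c3@3 c1@6 c2@6, authorship ..3.12
After op 7 (delete): buffer="hym" (len 3), cursors c3@2 c1@3 c2@3, authorship ...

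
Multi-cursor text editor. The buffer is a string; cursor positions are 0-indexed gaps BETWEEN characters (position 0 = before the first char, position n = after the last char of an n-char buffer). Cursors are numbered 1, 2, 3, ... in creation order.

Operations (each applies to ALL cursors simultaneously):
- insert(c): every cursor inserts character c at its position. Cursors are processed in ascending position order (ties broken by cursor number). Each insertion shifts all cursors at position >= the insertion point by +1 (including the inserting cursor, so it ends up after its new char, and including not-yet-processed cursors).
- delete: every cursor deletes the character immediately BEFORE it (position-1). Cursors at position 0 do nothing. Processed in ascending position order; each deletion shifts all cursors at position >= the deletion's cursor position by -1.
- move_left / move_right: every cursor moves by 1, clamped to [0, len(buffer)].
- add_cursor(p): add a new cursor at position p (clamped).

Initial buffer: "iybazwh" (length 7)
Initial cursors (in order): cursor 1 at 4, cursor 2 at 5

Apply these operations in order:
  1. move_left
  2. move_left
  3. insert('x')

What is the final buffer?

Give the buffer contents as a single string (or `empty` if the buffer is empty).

Answer: iyxbxazwh

Derivation:
After op 1 (move_left): buffer="iybazwh" (len 7), cursors c1@3 c2@4, authorship .......
After op 2 (move_left): buffer="iybazwh" (len 7), cursors c1@2 c2@3, authorship .......
After op 3 (insert('x')): buffer="iyxbxazwh" (len 9), cursors c1@3 c2@5, authorship ..1.2....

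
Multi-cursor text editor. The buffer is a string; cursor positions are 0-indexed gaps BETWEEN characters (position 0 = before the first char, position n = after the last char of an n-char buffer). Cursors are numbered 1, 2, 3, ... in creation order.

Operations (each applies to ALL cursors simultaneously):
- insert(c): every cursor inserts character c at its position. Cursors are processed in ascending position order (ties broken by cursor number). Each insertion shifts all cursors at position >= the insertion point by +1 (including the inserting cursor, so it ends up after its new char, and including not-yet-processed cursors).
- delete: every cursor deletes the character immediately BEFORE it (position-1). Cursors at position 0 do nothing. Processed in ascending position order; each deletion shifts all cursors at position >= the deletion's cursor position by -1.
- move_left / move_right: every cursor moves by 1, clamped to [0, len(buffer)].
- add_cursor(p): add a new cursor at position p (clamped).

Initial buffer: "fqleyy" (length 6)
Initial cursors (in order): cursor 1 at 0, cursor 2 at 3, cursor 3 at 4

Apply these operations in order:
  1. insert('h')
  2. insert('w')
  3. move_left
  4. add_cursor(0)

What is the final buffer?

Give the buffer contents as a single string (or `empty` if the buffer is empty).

Answer: hwfqlhwehwyy

Derivation:
After op 1 (insert('h')): buffer="hfqlhehyy" (len 9), cursors c1@1 c2@5 c3@7, authorship 1...2.3..
After op 2 (insert('w')): buffer="hwfqlhwehwyy" (len 12), cursors c1@2 c2@7 c3@10, authorship 11...22.33..
After op 3 (move_left): buffer="hwfqlhwehwyy" (len 12), cursors c1@1 c2@6 c3@9, authorship 11...22.33..
After op 4 (add_cursor(0)): buffer="hwfqlhwehwyy" (len 12), cursors c4@0 c1@1 c2@6 c3@9, authorship 11...22.33..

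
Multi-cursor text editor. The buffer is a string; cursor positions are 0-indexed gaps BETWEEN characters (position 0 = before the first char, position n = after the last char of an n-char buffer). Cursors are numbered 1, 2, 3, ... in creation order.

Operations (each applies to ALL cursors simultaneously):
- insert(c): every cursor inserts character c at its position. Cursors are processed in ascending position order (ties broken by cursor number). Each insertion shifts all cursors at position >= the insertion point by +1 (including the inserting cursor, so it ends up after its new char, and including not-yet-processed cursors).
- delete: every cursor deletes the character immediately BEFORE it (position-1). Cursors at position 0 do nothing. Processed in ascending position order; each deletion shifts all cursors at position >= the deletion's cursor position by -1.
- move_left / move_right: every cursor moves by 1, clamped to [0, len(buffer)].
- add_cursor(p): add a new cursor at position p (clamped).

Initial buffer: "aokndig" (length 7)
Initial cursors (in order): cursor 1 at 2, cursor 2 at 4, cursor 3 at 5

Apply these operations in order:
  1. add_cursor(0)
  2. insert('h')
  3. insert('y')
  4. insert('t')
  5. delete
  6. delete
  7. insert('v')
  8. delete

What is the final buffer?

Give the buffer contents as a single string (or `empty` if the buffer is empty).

After op 1 (add_cursor(0)): buffer="aokndig" (len 7), cursors c4@0 c1@2 c2@4 c3@5, authorship .......
After op 2 (insert('h')): buffer="haohknhdhig" (len 11), cursors c4@1 c1@4 c2@7 c3@9, authorship 4..1..2.3..
After op 3 (insert('y')): buffer="hyaohyknhydhyig" (len 15), cursors c4@2 c1@6 c2@10 c3@13, authorship 44..11..22.33..
After op 4 (insert('t')): buffer="hytaohytknhytdhytig" (len 19), cursors c4@3 c1@8 c2@13 c3@17, authorship 444..111..222.333..
After op 5 (delete): buffer="hyaohyknhydhyig" (len 15), cursors c4@2 c1@6 c2@10 c3@13, authorship 44..11..22.33..
After op 6 (delete): buffer="haohknhdhig" (len 11), cursors c4@1 c1@4 c2@7 c3@9, authorship 4..1..2.3..
After op 7 (insert('v')): buffer="hvaohvknhvdhvig" (len 15), cursors c4@2 c1@6 c2@10 c3@13, authorship 44..11..22.33..
After op 8 (delete): buffer="haohknhdhig" (len 11), cursors c4@1 c1@4 c2@7 c3@9, authorship 4..1..2.3..

Answer: haohknhdhig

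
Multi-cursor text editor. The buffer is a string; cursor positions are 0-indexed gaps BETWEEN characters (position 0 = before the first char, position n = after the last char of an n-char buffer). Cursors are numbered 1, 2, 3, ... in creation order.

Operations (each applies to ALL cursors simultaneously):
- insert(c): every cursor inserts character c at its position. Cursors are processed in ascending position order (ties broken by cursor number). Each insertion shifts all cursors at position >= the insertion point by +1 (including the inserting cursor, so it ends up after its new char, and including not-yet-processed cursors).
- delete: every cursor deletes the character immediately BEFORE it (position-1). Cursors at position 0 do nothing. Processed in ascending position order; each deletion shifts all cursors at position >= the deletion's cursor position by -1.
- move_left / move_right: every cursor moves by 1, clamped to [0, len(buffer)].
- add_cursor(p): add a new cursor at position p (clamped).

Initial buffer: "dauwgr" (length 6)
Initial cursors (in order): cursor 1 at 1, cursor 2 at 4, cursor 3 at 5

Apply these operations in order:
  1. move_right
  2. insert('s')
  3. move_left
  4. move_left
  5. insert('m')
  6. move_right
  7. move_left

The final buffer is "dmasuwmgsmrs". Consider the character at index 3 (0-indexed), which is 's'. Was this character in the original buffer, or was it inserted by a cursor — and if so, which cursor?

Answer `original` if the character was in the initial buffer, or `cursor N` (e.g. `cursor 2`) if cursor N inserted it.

After op 1 (move_right): buffer="dauwgr" (len 6), cursors c1@2 c2@5 c3@6, authorship ......
After op 2 (insert('s')): buffer="dasuwgsrs" (len 9), cursors c1@3 c2@7 c3@9, authorship ..1...2.3
After op 3 (move_left): buffer="dasuwgsrs" (len 9), cursors c1@2 c2@6 c3@8, authorship ..1...2.3
After op 4 (move_left): buffer="dasuwgsrs" (len 9), cursors c1@1 c2@5 c3@7, authorship ..1...2.3
After op 5 (insert('m')): buffer="dmasuwmgsmrs" (len 12), cursors c1@2 c2@7 c3@10, authorship .1.1..2.23.3
After op 6 (move_right): buffer="dmasuwmgsmrs" (len 12), cursors c1@3 c2@8 c3@11, authorship .1.1..2.23.3
After op 7 (move_left): buffer="dmasuwmgsmrs" (len 12), cursors c1@2 c2@7 c3@10, authorship .1.1..2.23.3
Authorship (.=original, N=cursor N): . 1 . 1 . . 2 . 2 3 . 3
Index 3: author = 1

Answer: cursor 1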